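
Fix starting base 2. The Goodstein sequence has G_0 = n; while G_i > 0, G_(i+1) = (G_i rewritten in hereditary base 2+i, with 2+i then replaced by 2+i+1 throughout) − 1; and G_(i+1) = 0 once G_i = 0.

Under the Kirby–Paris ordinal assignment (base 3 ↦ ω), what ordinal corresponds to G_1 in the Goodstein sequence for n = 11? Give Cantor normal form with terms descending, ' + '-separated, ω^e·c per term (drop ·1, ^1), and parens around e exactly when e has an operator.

ω^(ω + 1) + ω

[0] 11 ≡ 2^(2 + 1) + 2 + 1 (base 2). Lift 3: 85. −1: 84.
[1] 84 ≡ 3^(3 + 1) + 3 (base 3). Lift 4: 1028. −1: 1027.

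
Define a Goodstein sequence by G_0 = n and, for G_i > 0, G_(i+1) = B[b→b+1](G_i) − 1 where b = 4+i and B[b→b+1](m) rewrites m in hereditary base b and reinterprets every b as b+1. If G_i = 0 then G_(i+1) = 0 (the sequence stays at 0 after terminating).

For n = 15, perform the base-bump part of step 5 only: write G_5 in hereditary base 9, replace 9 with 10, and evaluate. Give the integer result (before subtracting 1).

i=0: 15 = 3·4 + 3 (b=4); 4→5: 3·5 + 3 = 18; 18−1 = 17
i=1: 17 = 3·5 + 2 (b=5); 5→6: 3·6 + 2 = 20; 20−1 = 19
i=2: 19 = 3·6 + 1 (b=6); 6→7: 3·7 + 1 = 22; 22−1 = 21
i=3: 21 = 3·7 (b=7); 7→8: 3·8 = 24; 24−1 = 23
i=4: 23 = 2·8 + 7 (b=8); 8→9: 2·9 + 7 = 25; 25−1 = 24
i=5: 24 = 2·9 + 6 (b=9); 9→10: 2·10 + 6 = 26; 26−1 = 25

26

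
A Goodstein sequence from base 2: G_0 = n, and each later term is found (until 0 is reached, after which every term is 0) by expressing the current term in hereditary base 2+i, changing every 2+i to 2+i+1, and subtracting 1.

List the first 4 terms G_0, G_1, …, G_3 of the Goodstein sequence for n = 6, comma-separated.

6, 29, 257, 3125

[0] 6 ≡ 2^2 + 2 (base 2). Lift 3: 30. −1: 29.
[1] 29 ≡ 3^3 + 2 (base 3). Lift 4: 258. −1: 257.
[2] 257 ≡ 4^4 + 1 (base 4). Lift 5: 3126. −1: 3125.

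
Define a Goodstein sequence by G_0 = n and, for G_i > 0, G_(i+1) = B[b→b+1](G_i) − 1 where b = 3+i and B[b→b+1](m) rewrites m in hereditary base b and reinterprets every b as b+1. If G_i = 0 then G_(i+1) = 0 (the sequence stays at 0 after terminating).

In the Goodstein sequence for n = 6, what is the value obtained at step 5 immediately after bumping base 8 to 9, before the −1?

base 3: 6 = 2·3; at 4: 2·4 = 8; next = 7
base 4: 7 = 4 + 3; at 5: 5 + 3 = 8; next = 7
base 5: 7 = 5 + 2; at 6: 6 + 2 = 8; next = 7
base 6: 7 = 6 + 1; at 7: 7 + 1 = 8; next = 7
base 7: 7 = 7; at 8: 8 = 8; next = 7
base 8: 7 = 7; at 9: 7 = 7; next = 6

7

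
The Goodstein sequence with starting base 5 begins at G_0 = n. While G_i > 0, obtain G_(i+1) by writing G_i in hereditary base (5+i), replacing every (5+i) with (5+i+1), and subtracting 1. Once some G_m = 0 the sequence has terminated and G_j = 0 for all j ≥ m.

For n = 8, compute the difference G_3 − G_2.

G_0=8  [base 5] 5 + 3  →[5↦6]→  6 + 3 = 9  −1 ⇒ G_1=8
G_1=8  [base 6] 6 + 2  →[6↦7]→  7 + 2 = 9  −1 ⇒ G_2=8
G_2=8  [base 7] 7 + 1  →[7↦8]→  8 + 1 = 9  −1 ⇒ G_3=8

0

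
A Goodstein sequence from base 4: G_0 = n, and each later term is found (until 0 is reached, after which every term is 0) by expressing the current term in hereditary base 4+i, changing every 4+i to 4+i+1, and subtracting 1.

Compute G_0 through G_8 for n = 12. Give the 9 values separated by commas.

step 0: 12 = 3·4; sub 5 for 4: 3·5; = 15; G_1 = 15−1 = 14
step 1: 14 = 2·5 + 4; sub 6 for 5: 2·6 + 4; = 16; G_2 = 16−1 = 15
step 2: 15 = 2·6 + 3; sub 7 for 6: 2·7 + 3; = 17; G_3 = 17−1 = 16
step 3: 16 = 2·7 + 2; sub 8 for 7: 2·8 + 2; = 18; G_4 = 18−1 = 17
step 4: 17 = 2·8 + 1; sub 9 for 8: 2·9 + 1; = 19; G_5 = 19−1 = 18
step 5: 18 = 2·9; sub 10 for 9: 2·10; = 20; G_6 = 20−1 = 19
step 6: 19 = 10 + 9; sub 11 for 10: 11 + 9; = 20; G_7 = 20−1 = 19
step 7: 19 = 11 + 8; sub 12 for 11: 12 + 8; = 20; G_8 = 20−1 = 19

12, 14, 15, 16, 17, 18, 19, 19, 19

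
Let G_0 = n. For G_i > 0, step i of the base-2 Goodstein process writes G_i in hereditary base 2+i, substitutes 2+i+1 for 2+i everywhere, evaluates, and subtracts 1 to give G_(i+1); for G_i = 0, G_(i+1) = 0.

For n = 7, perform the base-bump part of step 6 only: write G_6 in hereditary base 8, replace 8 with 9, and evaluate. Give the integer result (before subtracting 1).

step 0: 7 = 2^2 + 2 + 1; sub 3 for 2: 3^3 + 3 + 1; = 31; G_1 = 31−1 = 30
step 1: 30 = 3^3 + 3; sub 4 for 3: 4^4 + 4; = 260; G_2 = 260−1 = 259
step 2: 259 = 4^4 + 3; sub 5 for 4: 5^5 + 3; = 3128; G_3 = 3128−1 = 3127
step 3: 3127 = 5^5 + 2; sub 6 for 5: 6^6 + 2; = 46658; G_4 = 46658−1 = 46657
step 4: 46657 = 6^6 + 1; sub 7 for 6: 7^7 + 1; = 823544; G_5 = 823544−1 = 823543
step 5: 823543 = 7^7; sub 8 for 7: 8^8; = 16777216; G_6 = 16777216−1 = 16777215
step 6: 16777215 = 7·8^7 + 7·8^6 + 7·8^5 + 7·8^4 + 7·8^3 + 7·8^2 + 7·8 + 7; sub 9 for 8: 7·9^7 + 7·9^6 + 7·9^5 + 7·9^4 + 7·9^3 + 7·9^2 + 7·9 + 7; = 37665880; G_7 = 37665880−1 = 37665879

37665880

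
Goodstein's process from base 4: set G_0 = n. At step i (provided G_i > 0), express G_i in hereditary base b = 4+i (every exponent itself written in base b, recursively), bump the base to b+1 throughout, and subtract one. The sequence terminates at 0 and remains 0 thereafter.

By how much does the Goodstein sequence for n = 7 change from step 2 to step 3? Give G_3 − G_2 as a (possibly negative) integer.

0

step 0: 7 = 4 + 3; sub 5 for 4: 5 + 3; = 8; G_1 = 8−1 = 7
step 1: 7 = 5 + 2; sub 6 for 5: 6 + 2; = 8; G_2 = 8−1 = 7
step 2: 7 = 6 + 1; sub 7 for 6: 7 + 1; = 8; G_3 = 8−1 = 7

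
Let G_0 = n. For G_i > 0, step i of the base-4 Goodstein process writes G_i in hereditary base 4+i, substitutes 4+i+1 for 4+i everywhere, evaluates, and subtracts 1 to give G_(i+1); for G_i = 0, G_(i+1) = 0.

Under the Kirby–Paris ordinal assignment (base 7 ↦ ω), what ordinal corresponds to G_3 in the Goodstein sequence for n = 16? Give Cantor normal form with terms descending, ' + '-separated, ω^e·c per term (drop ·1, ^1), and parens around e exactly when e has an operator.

i=0: 16 = 4^2 (b=4); 4→5: 5^2 = 25; 25−1 = 24
i=1: 24 = 4·5 + 4 (b=5); 5→6: 4·6 + 4 = 28; 28−1 = 27
i=2: 27 = 4·6 + 3 (b=6); 6→7: 4·7 + 3 = 31; 31−1 = 30
i=3: 30 = 4·7 + 2 (b=7); 7→8: 4·8 + 2 = 34; 34−1 = 33

ω·4 + 2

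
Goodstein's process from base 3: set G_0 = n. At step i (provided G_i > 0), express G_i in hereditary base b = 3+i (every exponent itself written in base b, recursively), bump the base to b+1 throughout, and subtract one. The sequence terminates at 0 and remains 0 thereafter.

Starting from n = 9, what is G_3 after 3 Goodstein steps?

19

[0] 9 ≡ 3^2 (base 3). Lift 4: 16. −1: 15.
[1] 15 ≡ 3·4 + 3 (base 4). Lift 5: 18. −1: 17.
[2] 17 ≡ 3·5 + 2 (base 5). Lift 6: 20. −1: 19.
[3] 19 ≡ 3·6 + 1 (base 6). Lift 7: 22. −1: 21.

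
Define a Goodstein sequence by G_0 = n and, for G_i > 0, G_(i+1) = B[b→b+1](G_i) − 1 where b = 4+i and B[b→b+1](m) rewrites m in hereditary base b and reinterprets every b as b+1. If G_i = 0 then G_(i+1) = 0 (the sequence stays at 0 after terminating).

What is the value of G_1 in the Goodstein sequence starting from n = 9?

10

i=0: 9 = 2·4 + 1 (b=4); 4→5: 2·5 + 1 = 11; 11−1 = 10
i=1: 10 = 2·5 (b=5); 5→6: 2·6 = 12; 12−1 = 11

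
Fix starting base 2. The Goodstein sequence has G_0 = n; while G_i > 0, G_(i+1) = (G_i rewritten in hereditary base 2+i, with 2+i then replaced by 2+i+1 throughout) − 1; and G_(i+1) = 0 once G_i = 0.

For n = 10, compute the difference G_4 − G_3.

264310

(0) 10|_2 = 2^(2 + 1) + 2 ↦ 3^(3 + 1) + 3|_3 = 84 ⇒ 83
(1) 83|_3 = 3^(3 + 1) + 2 ↦ 4^(4 + 1) + 2|_4 = 1026 ⇒ 1025
(2) 1025|_4 = 4^(4 + 1) + 1 ↦ 5^(5 + 1) + 1|_5 = 15626 ⇒ 15625
(3) 15625|_5 = 5^(5 + 1) ↦ 6^(6 + 1)|_6 = 279936 ⇒ 279935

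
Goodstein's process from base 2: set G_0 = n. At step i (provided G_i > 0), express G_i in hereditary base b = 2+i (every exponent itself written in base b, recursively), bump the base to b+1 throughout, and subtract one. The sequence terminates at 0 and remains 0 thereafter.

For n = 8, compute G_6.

33554571

i=0: 8 = 2^(2 + 1) (b=2); 2→3: 3^(3 + 1) = 81; 81−1 = 80
i=1: 80 = 2·3^3 + 2·3^2 + 2·3 + 2 (b=3); 3→4: 2·4^4 + 2·4^2 + 2·4 + 2 = 554; 554−1 = 553
i=2: 553 = 2·4^4 + 2·4^2 + 2·4 + 1 (b=4); 4→5: 2·5^5 + 2·5^2 + 2·5 + 1 = 6311; 6311−1 = 6310
i=3: 6310 = 2·5^5 + 2·5^2 + 2·5 (b=5); 5→6: 2·6^6 + 2·6^2 + 2·6 = 93396; 93396−1 = 93395
i=4: 93395 = 2·6^6 + 2·6^2 + 6 + 5 (b=6); 6→7: 2·7^7 + 2·7^2 + 7 + 5 = 1647196; 1647196−1 = 1647195
i=5: 1647195 = 2·7^7 + 2·7^2 + 7 + 4 (b=7); 7→8: 2·8^8 + 2·8^2 + 8 + 4 = 33554572; 33554572−1 = 33554571
i=6: 33554571 = 2·8^8 + 2·8^2 + 8 + 3 (b=8); 8→9: 2·9^9 + 2·9^2 + 9 + 3 = 774841152; 774841152−1 = 774841151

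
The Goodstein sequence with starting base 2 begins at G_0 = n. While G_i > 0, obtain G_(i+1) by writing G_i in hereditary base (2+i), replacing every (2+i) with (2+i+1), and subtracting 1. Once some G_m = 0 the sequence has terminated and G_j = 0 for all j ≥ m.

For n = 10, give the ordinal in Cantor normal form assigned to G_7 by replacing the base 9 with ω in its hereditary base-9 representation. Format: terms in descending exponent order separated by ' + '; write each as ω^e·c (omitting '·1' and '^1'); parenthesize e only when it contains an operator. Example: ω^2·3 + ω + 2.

G_0=10  [base 2] 2^(2 + 1) + 2  →[2↦3]→  3^(3 + 1) + 3 = 84  −1 ⇒ G_1=83
G_1=83  [base 3] 3^(3 + 1) + 2  →[3↦4]→  4^(4 + 1) + 2 = 1026  −1 ⇒ G_2=1025
G_2=1025  [base 4] 4^(4 + 1) + 1  →[4↦5]→  5^(5 + 1) + 1 = 15626  −1 ⇒ G_3=15625
G_3=15625  [base 5] 5^(5 + 1)  →[5↦6]→  6^(6 + 1) = 279936  −1 ⇒ G_4=279935
G_4=279935  [base 6] 5·6^6 + 5·6^5 + 5·6^4 + 5·6^3 + 5·6^2 + 5·6 + 5  →[6↦7]→  5·7^7 + 5·7^5 + 5·7^4 + 5·7^3 + 5·7^2 + 5·7 + 5 = 4215755  −1 ⇒ G_5=4215754
G_5=4215754  [base 7] 5·7^7 + 5·7^5 + 5·7^4 + 5·7^3 + 5·7^2 + 5·7 + 4  →[7↦8]→  5·8^8 + 5·8^5 + 5·8^4 + 5·8^3 + 5·8^2 + 5·8 + 4 = 84073324  −1 ⇒ G_6=84073323
G_6=84073323  [base 8] 5·8^8 + 5·8^5 + 5·8^4 + 5·8^3 + 5·8^2 + 5·8 + 3  →[8↦9]→  5·9^9 + 5·9^5 + 5·9^4 + 5·9^3 + 5·9^2 + 5·9 + 3 = 1937434593  −1 ⇒ G_7=1937434592

ω^ω·5 + ω^5·5 + ω^4·5 + ω^3·5 + ω^2·5 + ω·5 + 2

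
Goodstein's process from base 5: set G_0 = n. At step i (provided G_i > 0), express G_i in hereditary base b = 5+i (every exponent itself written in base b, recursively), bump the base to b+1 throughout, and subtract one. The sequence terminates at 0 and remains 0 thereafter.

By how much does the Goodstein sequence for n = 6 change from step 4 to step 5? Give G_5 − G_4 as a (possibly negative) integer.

-1

i=0: 6 = 5 + 1 (b=5); 5→6: 6 + 1 = 7; 7−1 = 6
i=1: 6 = 6 (b=6); 6→7: 7 = 7; 7−1 = 6
i=2: 6 = 6 (b=7); 7→8: 6 = 6; 6−1 = 5
i=3: 5 = 5 (b=8); 8→9: 5 = 5; 5−1 = 4
i=4: 4 = 4 (b=9); 9→10: 4 = 4; 4−1 = 3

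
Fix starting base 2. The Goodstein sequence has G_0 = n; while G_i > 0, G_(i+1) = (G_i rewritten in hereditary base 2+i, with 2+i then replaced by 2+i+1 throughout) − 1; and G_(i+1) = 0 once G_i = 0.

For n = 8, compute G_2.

G_0=8  [base 2] 2^(2 + 1)  →[2↦3]→  3^(3 + 1) = 81  −1 ⇒ G_1=80
G_1=80  [base 3] 2·3^3 + 2·3^2 + 2·3 + 2  →[3↦4]→  2·4^4 + 2·4^2 + 2·4 + 2 = 554  −1 ⇒ G_2=553
G_2=553  [base 4] 2·4^4 + 2·4^2 + 2·4 + 1  →[4↦5]→  2·5^5 + 2·5^2 + 2·5 + 1 = 6311  −1 ⇒ G_3=6310

553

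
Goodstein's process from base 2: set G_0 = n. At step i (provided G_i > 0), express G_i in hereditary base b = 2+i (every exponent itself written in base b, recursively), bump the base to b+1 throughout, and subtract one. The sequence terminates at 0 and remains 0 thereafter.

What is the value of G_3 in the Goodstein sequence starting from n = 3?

i=0: 3 = 2 + 1 (b=2); 2→3: 3 + 1 = 4; 4−1 = 3
i=1: 3 = 3 (b=3); 3→4: 4 = 4; 4−1 = 3
i=2: 3 = 3 (b=4); 4→5: 3 = 3; 3−1 = 2
i=3: 2 = 2 (b=5); 5→6: 2 = 2; 2−1 = 1

2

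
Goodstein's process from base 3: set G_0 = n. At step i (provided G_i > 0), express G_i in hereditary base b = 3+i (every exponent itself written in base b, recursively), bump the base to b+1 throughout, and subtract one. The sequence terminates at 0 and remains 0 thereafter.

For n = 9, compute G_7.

step 0: 9 = 3^2; sub 4 for 3: 4^2; = 16; G_1 = 16−1 = 15
step 1: 15 = 3·4 + 3; sub 5 for 4: 3·5 + 3; = 18; G_2 = 18−1 = 17
step 2: 17 = 3·5 + 2; sub 6 for 5: 3·6 + 2; = 20; G_3 = 20−1 = 19
step 3: 19 = 3·6 + 1; sub 7 for 6: 3·7 + 1; = 22; G_4 = 22−1 = 21
step 4: 21 = 3·7; sub 8 for 7: 3·8; = 24; G_5 = 24−1 = 23
step 5: 23 = 2·8 + 7; sub 9 for 8: 2·9 + 7; = 25; G_6 = 25−1 = 24
step 6: 24 = 2·9 + 6; sub 10 for 9: 2·10 + 6; = 26; G_7 = 26−1 = 25
step 7: 25 = 2·10 + 5; sub 11 for 10: 2·11 + 5; = 27; G_8 = 27−1 = 26

25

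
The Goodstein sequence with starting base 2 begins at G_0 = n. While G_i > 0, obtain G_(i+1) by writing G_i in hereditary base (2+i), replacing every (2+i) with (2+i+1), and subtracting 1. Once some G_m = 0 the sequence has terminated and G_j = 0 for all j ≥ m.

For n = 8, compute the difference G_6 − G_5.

i=0: 8 = 2^(2 + 1) (b=2); 2→3: 3^(3 + 1) = 81; 81−1 = 80
i=1: 80 = 2·3^3 + 2·3^2 + 2·3 + 2 (b=3); 3→4: 2·4^4 + 2·4^2 + 2·4 + 2 = 554; 554−1 = 553
i=2: 553 = 2·4^4 + 2·4^2 + 2·4 + 1 (b=4); 4→5: 2·5^5 + 2·5^2 + 2·5 + 1 = 6311; 6311−1 = 6310
i=3: 6310 = 2·5^5 + 2·5^2 + 2·5 (b=5); 5→6: 2·6^6 + 2·6^2 + 2·6 = 93396; 93396−1 = 93395
i=4: 93395 = 2·6^6 + 2·6^2 + 6 + 5 (b=6); 6→7: 2·7^7 + 2·7^2 + 7 + 5 = 1647196; 1647196−1 = 1647195
i=5: 1647195 = 2·7^7 + 2·7^2 + 7 + 4 (b=7); 7→8: 2·8^8 + 2·8^2 + 8 + 4 = 33554572; 33554572−1 = 33554571

31907376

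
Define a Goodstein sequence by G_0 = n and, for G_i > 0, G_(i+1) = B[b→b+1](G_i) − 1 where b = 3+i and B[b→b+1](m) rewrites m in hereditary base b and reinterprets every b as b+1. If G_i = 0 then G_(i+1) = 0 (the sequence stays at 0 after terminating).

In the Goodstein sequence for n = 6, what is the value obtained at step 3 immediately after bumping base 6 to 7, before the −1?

8

base 3: 6 = 2·3; at 4: 2·4 = 8; next = 7
base 4: 7 = 4 + 3; at 5: 5 + 3 = 8; next = 7
base 5: 7 = 5 + 2; at 6: 6 + 2 = 8; next = 7
base 6: 7 = 6 + 1; at 7: 7 + 1 = 8; next = 7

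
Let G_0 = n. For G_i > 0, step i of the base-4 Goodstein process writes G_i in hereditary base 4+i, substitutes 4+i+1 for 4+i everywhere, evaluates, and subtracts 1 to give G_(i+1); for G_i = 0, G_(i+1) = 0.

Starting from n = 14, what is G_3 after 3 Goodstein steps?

base 4: 14 = 3·4 + 2; at 5: 3·5 + 2 = 17; next = 16
base 5: 16 = 3·5 + 1; at 6: 3·6 + 1 = 19; next = 18
base 6: 18 = 3·6; at 7: 3·7 = 21; next = 20
base 7: 20 = 2·7 + 6; at 8: 2·8 + 6 = 22; next = 21

20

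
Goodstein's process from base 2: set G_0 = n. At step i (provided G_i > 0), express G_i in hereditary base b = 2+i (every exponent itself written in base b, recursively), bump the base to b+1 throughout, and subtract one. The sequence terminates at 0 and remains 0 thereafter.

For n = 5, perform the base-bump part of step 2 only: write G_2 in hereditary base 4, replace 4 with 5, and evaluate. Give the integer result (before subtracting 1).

468

G_0 = 5. HB_2(5) = 2^2 + 1. Bump = 28. G_1 = 27.
G_1 = 27. HB_3(27) = 3^3. Bump = 256. G_2 = 255.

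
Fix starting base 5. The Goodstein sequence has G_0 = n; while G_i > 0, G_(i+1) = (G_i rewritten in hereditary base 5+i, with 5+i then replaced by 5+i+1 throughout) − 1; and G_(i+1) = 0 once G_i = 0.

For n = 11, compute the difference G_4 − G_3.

0

i=0: 11 = 2·5 + 1 (b=5); 5→6: 2·6 + 1 = 13; 13−1 = 12
i=1: 12 = 2·6 (b=6); 6→7: 2·7 = 14; 14−1 = 13
i=2: 13 = 7 + 6 (b=7); 7→8: 8 + 6 = 14; 14−1 = 13
i=3: 13 = 8 + 5 (b=8); 8→9: 9 + 5 = 14; 14−1 = 13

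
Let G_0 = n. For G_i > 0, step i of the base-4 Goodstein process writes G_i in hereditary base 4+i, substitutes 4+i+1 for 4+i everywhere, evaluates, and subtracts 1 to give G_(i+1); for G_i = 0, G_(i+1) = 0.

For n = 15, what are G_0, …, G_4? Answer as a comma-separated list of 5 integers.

15 —HB4→ 3·4 + 3 —bump→ 3·5 + 3 = 18 —(−1)→ 17
17 —HB5→ 3·5 + 2 —bump→ 3·6 + 2 = 20 —(−1)→ 19
19 —HB6→ 3·6 + 1 —bump→ 3·7 + 1 = 22 —(−1)→ 21
21 —HB7→ 3·7 —bump→ 3·8 = 24 —(−1)→ 23

15, 17, 19, 21, 23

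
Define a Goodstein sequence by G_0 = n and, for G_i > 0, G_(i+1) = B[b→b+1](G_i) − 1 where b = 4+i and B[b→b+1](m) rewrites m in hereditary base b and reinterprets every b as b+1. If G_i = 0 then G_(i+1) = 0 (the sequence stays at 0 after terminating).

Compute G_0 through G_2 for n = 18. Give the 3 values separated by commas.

18, 26, 36

i=0: 18 = 4^2 + 2 (b=4); 4→5: 5^2 + 2 = 27; 27−1 = 26
i=1: 26 = 5^2 + 1 (b=5); 5→6: 6^2 + 1 = 37; 37−1 = 36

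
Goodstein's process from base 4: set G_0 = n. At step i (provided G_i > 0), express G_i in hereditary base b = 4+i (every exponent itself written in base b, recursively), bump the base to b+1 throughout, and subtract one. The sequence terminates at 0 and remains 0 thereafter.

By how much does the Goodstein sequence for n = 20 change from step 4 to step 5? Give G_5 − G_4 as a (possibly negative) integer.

(0) 20|_4 = 4^2 + 4 ↦ 5^2 + 5|_5 = 30 ⇒ 29
(1) 29|_5 = 5^2 + 4 ↦ 6^2 + 4|_6 = 40 ⇒ 39
(2) 39|_6 = 6^2 + 3 ↦ 7^2 + 3|_7 = 52 ⇒ 51
(3) 51|_7 = 7^2 + 2 ↦ 8^2 + 2|_8 = 66 ⇒ 65
(4) 65|_8 = 8^2 + 1 ↦ 9^2 + 1|_9 = 82 ⇒ 81

16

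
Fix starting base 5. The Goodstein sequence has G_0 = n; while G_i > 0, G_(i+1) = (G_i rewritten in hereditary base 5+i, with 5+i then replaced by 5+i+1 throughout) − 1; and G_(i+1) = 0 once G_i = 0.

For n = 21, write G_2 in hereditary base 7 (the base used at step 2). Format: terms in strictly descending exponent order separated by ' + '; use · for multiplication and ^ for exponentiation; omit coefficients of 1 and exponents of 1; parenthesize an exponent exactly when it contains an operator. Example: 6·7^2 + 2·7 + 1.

3·7 + 6

21 —HB5→ 4·5 + 1 —bump→ 4·6 + 1 = 25 —(−1)→ 24
24 —HB6→ 4·6 —bump→ 4·7 = 28 —(−1)→ 27
27 —HB7→ 3·7 + 6 —bump→ 3·8 + 6 = 30 —(−1)→ 29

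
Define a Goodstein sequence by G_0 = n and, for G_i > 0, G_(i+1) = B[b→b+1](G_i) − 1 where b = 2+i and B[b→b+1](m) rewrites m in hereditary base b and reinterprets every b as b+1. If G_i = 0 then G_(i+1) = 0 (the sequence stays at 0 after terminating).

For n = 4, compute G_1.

[0] 4 ≡ 2^2 (base 2). Lift 3: 27. −1: 26.
[1] 26 ≡ 2·3^2 + 2·3 + 2 (base 3). Lift 4: 42. −1: 41.

26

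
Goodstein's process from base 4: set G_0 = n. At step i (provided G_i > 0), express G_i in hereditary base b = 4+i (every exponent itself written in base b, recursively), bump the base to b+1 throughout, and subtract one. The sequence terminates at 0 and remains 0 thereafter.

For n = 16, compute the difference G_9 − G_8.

G_0=16  [base 4] 4^2  →[4↦5]→  5^2 = 25  −1 ⇒ G_1=24
G_1=24  [base 5] 4·5 + 4  →[5↦6]→  4·6 + 4 = 28  −1 ⇒ G_2=27
G_2=27  [base 6] 4·6 + 3  →[6↦7]→  4·7 + 3 = 31  −1 ⇒ G_3=30
G_3=30  [base 7] 4·7 + 2  →[7↦8]→  4·8 + 2 = 34  −1 ⇒ G_4=33
G_4=33  [base 8] 4·8 + 1  →[8↦9]→  4·9 + 1 = 37  −1 ⇒ G_5=36
G_5=36  [base 9] 4·9  →[9↦10]→  4·10 = 40  −1 ⇒ G_6=39
G_6=39  [base 10] 3·10 + 9  →[10↦11]→  3·11 + 9 = 42  −1 ⇒ G_7=41
G_7=41  [base 11] 3·11 + 8  →[11↦12]→  3·12 + 8 = 44  −1 ⇒ G_8=43
G_8=43  [base 12] 3·12 + 7  →[12↦13]→  3·13 + 7 = 46  −1 ⇒ G_9=45

2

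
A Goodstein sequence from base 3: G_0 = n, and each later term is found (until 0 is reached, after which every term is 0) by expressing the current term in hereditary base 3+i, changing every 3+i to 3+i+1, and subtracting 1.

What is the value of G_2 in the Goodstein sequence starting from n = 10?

10 —HB3→ 3^2 + 1 —bump→ 4^2 + 1 = 17 —(−1)→ 16
16 —HB4→ 4^2 —bump→ 5^2 = 25 —(−1)→ 24
24 —HB5→ 4·5 + 4 —bump→ 4·6 + 4 = 28 —(−1)→ 27

24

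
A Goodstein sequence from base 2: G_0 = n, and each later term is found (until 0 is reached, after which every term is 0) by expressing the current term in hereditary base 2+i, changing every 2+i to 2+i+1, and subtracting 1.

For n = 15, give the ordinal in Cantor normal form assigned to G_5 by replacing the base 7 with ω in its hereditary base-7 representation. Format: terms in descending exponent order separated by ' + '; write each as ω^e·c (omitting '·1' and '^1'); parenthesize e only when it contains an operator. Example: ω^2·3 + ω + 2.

step 0: 15 = 2^(2 + 1) + 2^2 + 2 + 1; sub 3 for 2: 3^(3 + 1) + 3^3 + 3 + 1; = 112; G_1 = 112−1 = 111
step 1: 111 = 3^(3 + 1) + 3^3 + 3; sub 4 for 3: 4^(4 + 1) + 4^4 + 4; = 1284; G_2 = 1284−1 = 1283
step 2: 1283 = 4^(4 + 1) + 4^4 + 3; sub 5 for 4: 5^(5 + 1) + 5^5 + 3; = 18753; G_3 = 18753−1 = 18752
step 3: 18752 = 5^(5 + 1) + 5^5 + 2; sub 6 for 5: 6^(6 + 1) + 6^6 + 2; = 326594; G_4 = 326594−1 = 326593
step 4: 326593 = 6^(6 + 1) + 6^6 + 1; sub 7 for 6: 7^(7 + 1) + 7^7 + 1; = 6588345; G_5 = 6588345−1 = 6588344

ω^(ω + 1) + ω^ω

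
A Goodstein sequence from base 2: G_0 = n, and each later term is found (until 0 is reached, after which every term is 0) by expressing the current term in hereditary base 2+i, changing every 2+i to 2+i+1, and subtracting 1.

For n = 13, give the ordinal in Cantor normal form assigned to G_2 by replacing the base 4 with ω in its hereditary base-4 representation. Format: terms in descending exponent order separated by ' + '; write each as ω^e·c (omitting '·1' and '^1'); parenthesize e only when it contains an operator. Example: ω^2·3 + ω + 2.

ω^(ω + 1) + ω^3·3 + ω^2·3 + ω·3 + 3

G_0 = 13. HB_2(13) = 2^(2 + 1) + 2^2 + 1. Bump = 109. G_1 = 108.
G_1 = 108. HB_3(108) = 3^(3 + 1) + 3^3. Bump = 1280. G_2 = 1279.
G_2 = 1279. HB_4(1279) = 4^(4 + 1) + 3·4^3 + 3·4^2 + 3·4 + 3. Bump = 16093. G_3 = 16092.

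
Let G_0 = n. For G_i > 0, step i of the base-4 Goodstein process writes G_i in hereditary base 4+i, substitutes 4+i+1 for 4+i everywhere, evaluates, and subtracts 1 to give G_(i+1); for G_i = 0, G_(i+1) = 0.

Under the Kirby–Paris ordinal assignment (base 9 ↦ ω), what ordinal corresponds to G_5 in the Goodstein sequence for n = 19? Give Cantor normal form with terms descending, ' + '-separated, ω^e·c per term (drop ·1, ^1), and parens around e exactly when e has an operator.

base 4: 19 = 4^2 + 3; at 5: 5^2 + 3 = 28; next = 27
base 5: 27 = 5^2 + 2; at 6: 6^2 + 2 = 38; next = 37
base 6: 37 = 6^2 + 1; at 7: 7^2 + 1 = 50; next = 49
base 7: 49 = 7^2; at 8: 8^2 = 64; next = 63
base 8: 63 = 7·8 + 7; at 9: 7·9 + 7 = 70; next = 69
base 9: 69 = 7·9 + 6; at 10: 7·10 + 6 = 76; next = 75

ω·7 + 6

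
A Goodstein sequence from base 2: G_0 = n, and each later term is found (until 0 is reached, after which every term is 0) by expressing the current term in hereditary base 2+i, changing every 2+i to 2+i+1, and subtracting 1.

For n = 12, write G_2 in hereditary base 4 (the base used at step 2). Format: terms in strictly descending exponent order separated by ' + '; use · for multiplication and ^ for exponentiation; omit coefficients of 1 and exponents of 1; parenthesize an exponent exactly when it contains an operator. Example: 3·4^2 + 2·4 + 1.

4^(4 + 1) + 2·4^2 + 2·4 + 1

12 —HB2→ 2^(2 + 1) + 2^2 —bump→ 3^(3 + 1) + 3^3 = 108 —(−1)→ 107
107 —HB3→ 3^(3 + 1) + 2·3^2 + 2·3 + 2 —bump→ 4^(4 + 1) + 2·4^2 + 2·4 + 2 = 1066 —(−1)→ 1065
1065 —HB4→ 4^(4 + 1) + 2·4^2 + 2·4 + 1 —bump→ 5^(5 + 1) + 2·5^2 + 2·5 + 1 = 15686 —(−1)→ 15685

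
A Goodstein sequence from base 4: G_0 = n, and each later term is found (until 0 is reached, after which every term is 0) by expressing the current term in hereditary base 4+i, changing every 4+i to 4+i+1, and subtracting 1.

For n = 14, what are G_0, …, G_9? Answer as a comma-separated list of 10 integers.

14, 16, 18, 20, 21, 22, 23, 24, 25, 26

(0) 14|_4 = 3·4 + 2 ↦ 3·5 + 2|_5 = 17 ⇒ 16
(1) 16|_5 = 3·5 + 1 ↦ 3·6 + 1|_6 = 19 ⇒ 18
(2) 18|_6 = 3·6 ↦ 3·7|_7 = 21 ⇒ 20
(3) 20|_7 = 2·7 + 6 ↦ 2·8 + 6|_8 = 22 ⇒ 21
(4) 21|_8 = 2·8 + 5 ↦ 2·9 + 5|_9 = 23 ⇒ 22
(5) 22|_9 = 2·9 + 4 ↦ 2·10 + 4|_10 = 24 ⇒ 23
(6) 23|_10 = 2·10 + 3 ↦ 2·11 + 3|_11 = 25 ⇒ 24
(7) 24|_11 = 2·11 + 2 ↦ 2·12 + 2|_12 = 26 ⇒ 25
(8) 25|_12 = 2·12 + 1 ↦ 2·13 + 1|_13 = 27 ⇒ 26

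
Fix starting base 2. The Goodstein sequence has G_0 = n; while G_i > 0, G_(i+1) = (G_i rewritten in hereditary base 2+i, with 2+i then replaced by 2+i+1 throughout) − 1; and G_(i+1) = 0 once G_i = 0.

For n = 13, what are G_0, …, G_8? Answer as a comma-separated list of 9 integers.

13, 108, 1279, 16092, 280711, 5765998, 134219479, 3486786855, 100000003325

G_0=13  [base 2] 2^(2 + 1) + 2^2 + 1  →[2↦3]→  3^(3 + 1) + 3^3 + 1 = 109  −1 ⇒ G_1=108
G_1=108  [base 3] 3^(3 + 1) + 3^3  →[3↦4]→  4^(4 + 1) + 4^4 = 1280  −1 ⇒ G_2=1279
G_2=1279  [base 4] 4^(4 + 1) + 3·4^3 + 3·4^2 + 3·4 + 3  →[4↦5]→  5^(5 + 1) + 3·5^3 + 3·5^2 + 3·5 + 3 = 16093  −1 ⇒ G_3=16092
G_3=16092  [base 5] 5^(5 + 1) + 3·5^3 + 3·5^2 + 3·5 + 2  →[5↦6]→  6^(6 + 1) + 3·6^3 + 3·6^2 + 3·6 + 2 = 280712  −1 ⇒ G_4=280711
G_4=280711  [base 6] 6^(6 + 1) + 3·6^3 + 3·6^2 + 3·6 + 1  →[6↦7]→  7^(7 + 1) + 3·7^3 + 3·7^2 + 3·7 + 1 = 5765999  −1 ⇒ G_5=5765998
G_5=5765998  [base 7] 7^(7 + 1) + 3·7^3 + 3·7^2 + 3·7  →[7↦8]→  8^(8 + 1) + 3·8^3 + 3·8^2 + 3·8 = 134219480  −1 ⇒ G_6=134219479
G_6=134219479  [base 8] 8^(8 + 1) + 3·8^3 + 3·8^2 + 2·8 + 7  →[8↦9]→  9^(9 + 1) + 3·9^3 + 3·9^2 + 2·9 + 7 = 3486786856  −1 ⇒ G_7=3486786855
G_7=3486786855  [base 9] 9^(9 + 1) + 3·9^3 + 3·9^2 + 2·9 + 6  →[9↦10]→  10^(10 + 1) + 3·10^3 + 3·10^2 + 2·10 + 6 = 100000003326  −1 ⇒ G_8=100000003325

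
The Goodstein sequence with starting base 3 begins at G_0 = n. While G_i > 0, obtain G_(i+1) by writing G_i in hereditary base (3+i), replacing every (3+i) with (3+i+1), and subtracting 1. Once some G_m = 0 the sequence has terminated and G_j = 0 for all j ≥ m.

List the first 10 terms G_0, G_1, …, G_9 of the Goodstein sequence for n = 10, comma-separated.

10, 16, 24, 27, 30, 33, 36, 39, 41, 43

base 3: 10 = 3^2 + 1; at 4: 4^2 + 1 = 17; next = 16
base 4: 16 = 4^2; at 5: 5^2 = 25; next = 24
base 5: 24 = 4·5 + 4; at 6: 4·6 + 4 = 28; next = 27
base 6: 27 = 4·6 + 3; at 7: 4·7 + 3 = 31; next = 30
base 7: 30 = 4·7 + 2; at 8: 4·8 + 2 = 34; next = 33
base 8: 33 = 4·8 + 1; at 9: 4·9 + 1 = 37; next = 36
base 9: 36 = 4·9; at 10: 4·10 = 40; next = 39
base 10: 39 = 3·10 + 9; at 11: 3·11 + 9 = 42; next = 41
base 11: 41 = 3·11 + 8; at 12: 3·12 + 8 = 44; next = 43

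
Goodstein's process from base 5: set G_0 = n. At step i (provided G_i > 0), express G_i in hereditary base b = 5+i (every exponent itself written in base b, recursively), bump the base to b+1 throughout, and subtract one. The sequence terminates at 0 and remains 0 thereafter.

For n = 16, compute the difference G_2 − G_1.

2

16 —HB5→ 3·5 + 1 —bump→ 3·6 + 1 = 19 —(−1)→ 18
18 —HB6→ 3·6 —bump→ 3·7 = 21 —(−1)→ 20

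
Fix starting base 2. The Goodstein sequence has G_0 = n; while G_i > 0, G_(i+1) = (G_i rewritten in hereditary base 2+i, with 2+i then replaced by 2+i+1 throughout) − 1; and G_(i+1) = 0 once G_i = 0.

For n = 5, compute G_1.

(0) 5|_2 = 2^2 + 1 ↦ 3^3 + 1|_3 = 28 ⇒ 27
(1) 27|_3 = 3^3 ↦ 4^4|_4 = 256 ⇒ 255

27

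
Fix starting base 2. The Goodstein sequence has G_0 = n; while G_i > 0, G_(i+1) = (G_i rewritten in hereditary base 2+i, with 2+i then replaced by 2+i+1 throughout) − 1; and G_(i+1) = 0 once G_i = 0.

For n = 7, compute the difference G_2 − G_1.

G_0 = 7. HB_2(7) = 2^2 + 2 + 1. Bump = 31. G_1 = 30.
G_1 = 30. HB_3(30) = 3^3 + 3. Bump = 260. G_2 = 259.

229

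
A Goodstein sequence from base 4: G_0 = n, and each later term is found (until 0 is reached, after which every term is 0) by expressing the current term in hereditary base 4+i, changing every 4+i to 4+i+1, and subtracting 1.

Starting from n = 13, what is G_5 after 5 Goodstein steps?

20

13 —HB4→ 3·4 + 1 —bump→ 3·5 + 1 = 16 —(−1)→ 15
15 —HB5→ 3·5 —bump→ 3·6 = 18 —(−1)→ 17
17 —HB6→ 2·6 + 5 —bump→ 2·7 + 5 = 19 —(−1)→ 18
18 —HB7→ 2·7 + 4 —bump→ 2·8 + 4 = 20 —(−1)→ 19
19 —HB8→ 2·8 + 3 —bump→ 2·9 + 3 = 21 —(−1)→ 20
20 —HB9→ 2·9 + 2 —bump→ 2·10 + 2 = 22 —(−1)→ 21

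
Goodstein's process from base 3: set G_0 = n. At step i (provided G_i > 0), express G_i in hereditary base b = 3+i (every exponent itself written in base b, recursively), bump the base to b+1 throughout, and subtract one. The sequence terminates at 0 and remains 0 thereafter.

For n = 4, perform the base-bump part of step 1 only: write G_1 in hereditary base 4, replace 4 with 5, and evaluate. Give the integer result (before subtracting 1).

5

(0) 4|_3 = 3 + 1 ↦ 4 + 1|_4 = 5 ⇒ 4
(1) 4|_4 = 4 ↦ 5|_5 = 5 ⇒ 4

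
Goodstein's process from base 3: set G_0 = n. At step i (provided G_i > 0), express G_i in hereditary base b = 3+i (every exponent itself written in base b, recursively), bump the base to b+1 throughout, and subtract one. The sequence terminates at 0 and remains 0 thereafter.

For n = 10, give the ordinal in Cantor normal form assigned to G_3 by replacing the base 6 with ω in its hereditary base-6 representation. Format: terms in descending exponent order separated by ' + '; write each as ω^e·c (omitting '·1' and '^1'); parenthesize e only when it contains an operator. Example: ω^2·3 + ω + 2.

ω·4 + 3

i=0: 10 = 3^2 + 1 (b=3); 3→4: 4^2 + 1 = 17; 17−1 = 16
i=1: 16 = 4^2 (b=4); 4→5: 5^2 = 25; 25−1 = 24
i=2: 24 = 4·5 + 4 (b=5); 5→6: 4·6 + 4 = 28; 28−1 = 27
i=3: 27 = 4·6 + 3 (b=6); 6→7: 4·7 + 3 = 31; 31−1 = 30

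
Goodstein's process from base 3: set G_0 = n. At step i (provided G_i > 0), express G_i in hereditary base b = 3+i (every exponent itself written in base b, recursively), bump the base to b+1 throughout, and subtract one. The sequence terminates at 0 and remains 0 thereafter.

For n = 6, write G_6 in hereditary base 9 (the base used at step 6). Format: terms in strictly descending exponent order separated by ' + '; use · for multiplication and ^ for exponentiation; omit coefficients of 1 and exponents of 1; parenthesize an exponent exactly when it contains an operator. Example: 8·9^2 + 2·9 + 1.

6

[0] 6 ≡ 2·3 (base 3). Lift 4: 8. −1: 7.
[1] 7 ≡ 4 + 3 (base 4). Lift 5: 8. −1: 7.
[2] 7 ≡ 5 + 2 (base 5). Lift 6: 8. −1: 7.
[3] 7 ≡ 6 + 1 (base 6). Lift 7: 8. −1: 7.
[4] 7 ≡ 7 (base 7). Lift 8: 8. −1: 7.
[5] 7 ≡ 7 (base 8). Lift 9: 7. −1: 6.
[6] 6 ≡ 6 (base 9). Lift 10: 6. −1: 5.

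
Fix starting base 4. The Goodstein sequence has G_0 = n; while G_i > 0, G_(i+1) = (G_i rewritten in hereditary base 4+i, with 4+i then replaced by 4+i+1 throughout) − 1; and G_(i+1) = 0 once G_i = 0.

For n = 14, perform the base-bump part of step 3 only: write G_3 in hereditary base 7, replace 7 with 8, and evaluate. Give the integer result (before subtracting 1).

22

[0] 14 ≡ 3·4 + 2 (base 4). Lift 5: 17. −1: 16.
[1] 16 ≡ 3·5 + 1 (base 5). Lift 6: 19. −1: 18.
[2] 18 ≡ 3·6 (base 6). Lift 7: 21. −1: 20.
[3] 20 ≡ 2·7 + 6 (base 7). Lift 8: 22. −1: 21.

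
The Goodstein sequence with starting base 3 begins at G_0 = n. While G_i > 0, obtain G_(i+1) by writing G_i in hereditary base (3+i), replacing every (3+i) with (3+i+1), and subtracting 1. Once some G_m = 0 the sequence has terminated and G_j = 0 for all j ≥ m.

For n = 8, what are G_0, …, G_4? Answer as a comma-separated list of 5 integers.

8, 9, 10, 11, 11

G_0 = 8. HB_3(8) = 2·3 + 2. Bump = 10. G_1 = 9.
G_1 = 9. HB_4(9) = 2·4 + 1. Bump = 11. G_2 = 10.
G_2 = 10. HB_5(10) = 2·5. Bump = 12. G_3 = 11.
G_3 = 11. HB_6(11) = 6 + 5. Bump = 12. G_4 = 11.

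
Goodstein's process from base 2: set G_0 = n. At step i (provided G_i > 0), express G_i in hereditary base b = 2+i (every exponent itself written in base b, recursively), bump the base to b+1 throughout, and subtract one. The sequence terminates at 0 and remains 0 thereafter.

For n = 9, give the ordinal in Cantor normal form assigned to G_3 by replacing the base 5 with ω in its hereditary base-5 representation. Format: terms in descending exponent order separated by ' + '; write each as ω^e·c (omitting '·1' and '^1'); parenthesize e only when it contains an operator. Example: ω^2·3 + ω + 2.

i=0: 9 = 2^(2 + 1) + 1 (b=2); 2→3: 3^(3 + 1) + 1 = 82; 82−1 = 81
i=1: 81 = 3^(3 + 1) (b=3); 3→4: 4^(4 + 1) = 1024; 1024−1 = 1023
i=2: 1023 = 3·4^4 + 3·4^3 + 3·4^2 + 3·4 + 3 (b=4); 4→5: 3·5^5 + 3·5^3 + 3·5^2 + 3·5 + 3 = 9843; 9843−1 = 9842

ω^ω·3 + ω^3·3 + ω^2·3 + ω·3 + 2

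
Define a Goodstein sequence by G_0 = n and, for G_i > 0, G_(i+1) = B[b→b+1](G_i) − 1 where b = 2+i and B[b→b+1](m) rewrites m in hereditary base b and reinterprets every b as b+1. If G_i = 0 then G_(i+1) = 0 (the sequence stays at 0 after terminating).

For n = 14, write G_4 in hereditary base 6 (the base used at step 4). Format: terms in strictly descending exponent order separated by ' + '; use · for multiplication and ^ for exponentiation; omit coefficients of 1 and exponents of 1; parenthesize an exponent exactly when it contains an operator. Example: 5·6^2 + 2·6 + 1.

6^(6 + 1) + 5·6^5 + 5·6^4 + 5·6^3 + 5·6^2 + 5·6 + 5

G_0 = 14. HB_2(14) = 2^(2 + 1) + 2^2 + 2. Bump = 111. G_1 = 110.
G_1 = 110. HB_3(110) = 3^(3 + 1) + 3^3 + 2. Bump = 1282. G_2 = 1281.
G_2 = 1281. HB_4(1281) = 4^(4 + 1) + 4^4 + 1. Bump = 18751. G_3 = 18750.
G_3 = 18750. HB_5(18750) = 5^(5 + 1) + 5^5. Bump = 326592. G_4 = 326591.
G_4 = 326591. HB_6(326591) = 6^(6 + 1) + 5·6^5 + 5·6^4 + 5·6^3 + 5·6^2 + 5·6 + 5. Bump = 5862841. G_5 = 5862840.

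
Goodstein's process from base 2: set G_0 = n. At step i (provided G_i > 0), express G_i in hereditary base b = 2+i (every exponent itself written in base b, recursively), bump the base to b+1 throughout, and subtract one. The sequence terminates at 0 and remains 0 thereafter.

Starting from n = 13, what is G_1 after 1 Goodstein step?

108

base 2: 13 = 2^(2 + 1) + 2^2 + 1; at 3: 3^(3 + 1) + 3^3 + 1 = 109; next = 108
base 3: 108 = 3^(3 + 1) + 3^3; at 4: 4^(4 + 1) + 4^4 = 1280; next = 1279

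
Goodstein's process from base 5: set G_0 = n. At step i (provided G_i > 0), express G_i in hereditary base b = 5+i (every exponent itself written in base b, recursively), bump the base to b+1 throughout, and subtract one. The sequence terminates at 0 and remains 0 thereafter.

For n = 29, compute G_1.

39

29 —HB5→ 5^2 + 4 —bump→ 6^2 + 4 = 40 —(−1)→ 39
39 —HB6→ 6^2 + 3 —bump→ 7^2 + 3 = 52 —(−1)→ 51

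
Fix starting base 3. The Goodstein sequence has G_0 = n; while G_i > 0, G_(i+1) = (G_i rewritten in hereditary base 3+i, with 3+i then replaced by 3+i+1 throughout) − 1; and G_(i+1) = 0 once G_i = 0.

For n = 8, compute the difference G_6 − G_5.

0

step 0: 8 = 2·3 + 2; sub 4 for 3: 2·4 + 2; = 10; G_1 = 10−1 = 9
step 1: 9 = 2·4 + 1; sub 5 for 4: 2·5 + 1; = 11; G_2 = 11−1 = 10
step 2: 10 = 2·5; sub 6 for 5: 2·6; = 12; G_3 = 12−1 = 11
step 3: 11 = 6 + 5; sub 7 for 6: 7 + 5; = 12; G_4 = 12−1 = 11
step 4: 11 = 7 + 4; sub 8 for 7: 8 + 4; = 12; G_5 = 12−1 = 11
step 5: 11 = 8 + 3; sub 9 for 8: 9 + 3; = 12; G_6 = 12−1 = 11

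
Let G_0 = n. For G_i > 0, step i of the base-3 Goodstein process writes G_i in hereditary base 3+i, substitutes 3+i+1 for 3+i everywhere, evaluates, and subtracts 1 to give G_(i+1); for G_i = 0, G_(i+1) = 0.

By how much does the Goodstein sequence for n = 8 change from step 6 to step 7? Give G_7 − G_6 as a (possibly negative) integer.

0

8 —HB3→ 2·3 + 2 —bump→ 2·4 + 2 = 10 —(−1)→ 9
9 —HB4→ 2·4 + 1 —bump→ 2·5 + 1 = 11 —(−1)→ 10
10 —HB5→ 2·5 —bump→ 2·6 = 12 —(−1)→ 11
11 —HB6→ 6 + 5 —bump→ 7 + 5 = 12 —(−1)→ 11
11 —HB7→ 7 + 4 —bump→ 8 + 4 = 12 —(−1)→ 11
11 —HB8→ 8 + 3 —bump→ 9 + 3 = 12 —(−1)→ 11
11 —HB9→ 9 + 2 —bump→ 10 + 2 = 12 —(−1)→ 11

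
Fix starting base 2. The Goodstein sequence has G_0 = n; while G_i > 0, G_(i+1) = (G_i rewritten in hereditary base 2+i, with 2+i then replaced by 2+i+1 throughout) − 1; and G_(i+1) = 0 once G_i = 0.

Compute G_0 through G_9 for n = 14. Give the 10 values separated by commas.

14, 110, 1281, 18750, 326591, 5862840, 134404971, 3487116548, 100000555551, 3138429262496

base 2: 14 = 2^(2 + 1) + 2^2 + 2; at 3: 3^(3 + 1) + 3^3 + 3 = 111; next = 110
base 3: 110 = 3^(3 + 1) + 3^3 + 2; at 4: 4^(4 + 1) + 4^4 + 2 = 1282; next = 1281
base 4: 1281 = 4^(4 + 1) + 4^4 + 1; at 5: 5^(5 + 1) + 5^5 + 1 = 18751; next = 18750
base 5: 18750 = 5^(5 + 1) + 5^5; at 6: 6^(6 + 1) + 6^6 = 326592; next = 326591
base 6: 326591 = 6^(6 + 1) + 5·6^5 + 5·6^4 + 5·6^3 + 5·6^2 + 5·6 + 5; at 7: 7^(7 + 1) + 5·7^5 + 5·7^4 + 5·7^3 + 5·7^2 + 5·7 + 5 = 5862841; next = 5862840
base 7: 5862840 = 7^(7 + 1) + 5·7^5 + 5·7^4 + 5·7^3 + 5·7^2 + 5·7 + 4; at 8: 8^(8 + 1) + 5·8^5 + 5·8^4 + 5·8^3 + 5·8^2 + 5·8 + 4 = 134404972; next = 134404971
base 8: 134404971 = 8^(8 + 1) + 5·8^5 + 5·8^4 + 5·8^3 + 5·8^2 + 5·8 + 3; at 9: 9^(9 + 1) + 5·9^5 + 5·9^4 + 5·9^3 + 5·9^2 + 5·9 + 3 = 3487116549; next = 3487116548
base 9: 3487116548 = 9^(9 + 1) + 5·9^5 + 5·9^4 + 5·9^3 + 5·9^2 + 5·9 + 2; at 10: 10^(10 + 1) + 5·10^5 + 5·10^4 + 5·10^3 + 5·10^2 + 5·10 + 2 = 100000555552; next = 100000555551
base 10: 100000555551 = 10^(10 + 1) + 5·10^5 + 5·10^4 + 5·10^3 + 5·10^2 + 5·10 + 1; at 11: 11^(11 + 1) + 5·11^5 + 5·11^4 + 5·11^3 + 5·11^2 + 5·11 + 1 = 3138429262497; next = 3138429262496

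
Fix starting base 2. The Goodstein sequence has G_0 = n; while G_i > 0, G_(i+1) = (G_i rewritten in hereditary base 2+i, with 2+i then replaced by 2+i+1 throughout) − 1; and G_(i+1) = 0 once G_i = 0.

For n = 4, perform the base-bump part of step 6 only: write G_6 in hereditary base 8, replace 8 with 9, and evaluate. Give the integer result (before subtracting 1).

174

i=0: 4 = 2^2 (b=2); 2→3: 3^3 = 27; 27−1 = 26
i=1: 26 = 2·3^2 + 2·3 + 2 (b=3); 3→4: 2·4^2 + 2·4 + 2 = 42; 42−1 = 41
i=2: 41 = 2·4^2 + 2·4 + 1 (b=4); 4→5: 2·5^2 + 2·5 + 1 = 61; 61−1 = 60
i=3: 60 = 2·5^2 + 2·5 (b=5); 5→6: 2·6^2 + 2·6 = 84; 84−1 = 83
i=4: 83 = 2·6^2 + 6 + 5 (b=6); 6→7: 2·7^2 + 7 + 5 = 110; 110−1 = 109
i=5: 109 = 2·7^2 + 7 + 4 (b=7); 7→8: 2·8^2 + 8 + 4 = 140; 140−1 = 139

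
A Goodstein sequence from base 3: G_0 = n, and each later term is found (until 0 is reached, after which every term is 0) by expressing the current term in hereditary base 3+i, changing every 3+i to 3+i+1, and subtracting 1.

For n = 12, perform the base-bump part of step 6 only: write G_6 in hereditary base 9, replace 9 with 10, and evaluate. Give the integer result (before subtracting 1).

i=0: 12 = 3^2 + 3 (b=3); 3→4: 4^2 + 4 = 20; 20−1 = 19
i=1: 19 = 4^2 + 3 (b=4); 4→5: 5^2 + 3 = 28; 28−1 = 27
i=2: 27 = 5^2 + 2 (b=5); 5→6: 6^2 + 2 = 38; 38−1 = 37
i=3: 37 = 6^2 + 1 (b=6); 6→7: 7^2 + 1 = 50; 50−1 = 49
i=4: 49 = 7^2 (b=7); 7→8: 8^2 = 64; 64−1 = 63
i=5: 63 = 7·8 + 7 (b=8); 8→9: 7·9 + 7 = 70; 70−1 = 69

76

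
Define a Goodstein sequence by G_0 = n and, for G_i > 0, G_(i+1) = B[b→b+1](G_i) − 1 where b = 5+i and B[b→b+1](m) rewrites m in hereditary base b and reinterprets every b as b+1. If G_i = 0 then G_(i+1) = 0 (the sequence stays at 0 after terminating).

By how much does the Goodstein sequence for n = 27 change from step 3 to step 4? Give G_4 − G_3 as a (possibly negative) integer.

6

base 5: 27 = 5^2 + 2; at 6: 6^2 + 2 = 38; next = 37
base 6: 37 = 6^2 + 1; at 7: 7^2 + 1 = 50; next = 49
base 7: 49 = 7^2; at 8: 8^2 = 64; next = 63
base 8: 63 = 7·8 + 7; at 9: 7·9 + 7 = 70; next = 69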